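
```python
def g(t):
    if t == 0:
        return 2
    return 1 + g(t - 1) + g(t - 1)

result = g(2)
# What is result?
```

g(t) = 1 + 2·g(t-1), g(0)=2. Closed form: (2+1)·2^2 - 1 = 11.

Answer: 11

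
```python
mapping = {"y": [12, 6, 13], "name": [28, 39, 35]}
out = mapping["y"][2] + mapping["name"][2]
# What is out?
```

Trace:
`mapping = {"y": [12, 6, 13], "name": [28, 39, 35]}` → mapping = {'y': [12, 6, 13], 'name': [28, 39, 35]}
`out = mapping["y"][2] + mapping["name"][2]` → out = 48
So out = 48

Answer: 48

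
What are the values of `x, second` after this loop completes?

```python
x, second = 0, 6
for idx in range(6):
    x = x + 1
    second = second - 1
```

x goes 0→6, second goes 6→0
`x, second` takes the values: (0, 6) → (1, 6) → (1, 5) → (2, 5) → (2, 4) → (3, 4) → (3, 3) → (4, 3) → (4, 2) → (5, 2) → (5, 1) → (6, 1) → (6, 0)

Answer: 6, 0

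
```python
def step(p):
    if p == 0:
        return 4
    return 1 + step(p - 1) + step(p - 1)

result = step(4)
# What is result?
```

step(p) = 1 + 2·step(p-1), step(0)=4. Closed form: (4+1)·2^4 - 1 = 79.

Answer: 79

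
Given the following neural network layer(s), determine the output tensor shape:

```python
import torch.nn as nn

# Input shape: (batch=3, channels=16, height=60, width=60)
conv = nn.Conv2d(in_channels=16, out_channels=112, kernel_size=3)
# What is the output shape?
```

Input: (3, 16, 60, 60) -> Output: (3, 112, 58, 58)

Answer: (3, 112, 58, 58)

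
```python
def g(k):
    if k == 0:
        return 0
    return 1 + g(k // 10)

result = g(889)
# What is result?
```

Count of digits of 889: 3

Answer: 3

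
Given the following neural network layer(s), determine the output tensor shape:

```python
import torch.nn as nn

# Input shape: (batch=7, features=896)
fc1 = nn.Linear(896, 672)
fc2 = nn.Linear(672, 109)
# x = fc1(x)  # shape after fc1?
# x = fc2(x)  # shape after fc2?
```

Input: (7, 896) -> after fc1: (7, 672) -> Output: (7, 109)

Answer: (7, 109)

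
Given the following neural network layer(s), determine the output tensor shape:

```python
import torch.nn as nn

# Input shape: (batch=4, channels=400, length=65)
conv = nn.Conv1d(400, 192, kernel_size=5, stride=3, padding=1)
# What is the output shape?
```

Input: (4, 400, 65) -> Output: (4, 192, 21)

Answer: (4, 192, 21)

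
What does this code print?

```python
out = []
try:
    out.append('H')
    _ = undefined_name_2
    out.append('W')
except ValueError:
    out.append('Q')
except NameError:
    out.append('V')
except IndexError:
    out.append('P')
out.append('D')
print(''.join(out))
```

Execution trace: 'H' (try body) → 'V' (except NameError) → 'D' (after the try/except). Output: HVD

Answer: HVD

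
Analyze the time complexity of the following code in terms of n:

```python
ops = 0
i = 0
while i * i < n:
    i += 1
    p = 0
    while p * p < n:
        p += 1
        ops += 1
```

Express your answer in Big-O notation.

Each loop level contributes: √n × √n. Multiplying the contributions gives O(n).

Answer: O(n)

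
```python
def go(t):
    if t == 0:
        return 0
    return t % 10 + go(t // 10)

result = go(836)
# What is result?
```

Sum of digits of 836: 6 + 3 + 8 = 17

Answer: 17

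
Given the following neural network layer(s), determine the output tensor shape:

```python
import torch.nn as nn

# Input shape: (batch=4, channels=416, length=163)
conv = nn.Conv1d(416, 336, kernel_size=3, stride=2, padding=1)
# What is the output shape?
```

Input: (4, 416, 163) -> Output: (4, 336, 82)

Answer: (4, 336, 82)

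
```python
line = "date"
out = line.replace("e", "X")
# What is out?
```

Trace:
`line = "date"` → line = 'date'
`out = line.replace("e", "X")` → out = 'datX'
So out = 'datX'

Answer: 'datX'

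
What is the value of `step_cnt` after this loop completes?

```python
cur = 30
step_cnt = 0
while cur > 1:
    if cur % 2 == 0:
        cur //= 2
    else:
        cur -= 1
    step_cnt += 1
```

Steps to reduce 30 to 1
`step_cnt` takes the values: 0 → 1 → 2 → 3 → 4 → 5 → 6 → 7

Answer: 7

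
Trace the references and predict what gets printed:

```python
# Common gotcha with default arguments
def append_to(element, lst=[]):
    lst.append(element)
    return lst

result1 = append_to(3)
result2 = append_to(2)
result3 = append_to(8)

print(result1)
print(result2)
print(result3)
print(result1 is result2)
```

Key concept: mutable default argument gotcha.
Step by step:
`result1 = append_to(3)` → result1 = [3]
`result2 = append_to(2)` → result1 = [3, 2] (same object as result2); result2 = [3, 2] (same object as result1)
`result3 = append_to(8)` → result1 = [3, 2, 8] (same object as result2, result3); result2 = [3, 2, 8] (same object as result1, result3); result3 = [3, 2, 8] (same object as result1, result2)
`print(result1)` → prints [3, 2, 8]
`print(result2)` → prints [3, 2, 8]
`print(result3)` → prints [3, 2, 8]
`print(result1 is result2)` → prints True

Answer:
[3, 2, 8]
[3, 2, 8]
[3, 2, 8]
True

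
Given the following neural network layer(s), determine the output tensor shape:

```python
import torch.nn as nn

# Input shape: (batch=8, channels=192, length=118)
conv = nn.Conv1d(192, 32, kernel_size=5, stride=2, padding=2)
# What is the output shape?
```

Input: (8, 192, 118) -> Output: (8, 32, 59)

Answer: (8, 32, 59)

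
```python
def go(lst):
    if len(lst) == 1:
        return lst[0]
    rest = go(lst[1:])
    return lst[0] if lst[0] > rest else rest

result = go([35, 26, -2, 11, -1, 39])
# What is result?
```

Recursive max over [35, 26, -2, 11, -1, 39] = 39

Answer: 39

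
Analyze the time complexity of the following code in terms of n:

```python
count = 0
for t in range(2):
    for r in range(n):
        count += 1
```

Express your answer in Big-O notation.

Each loop level contributes: 1 × n. Multiplying the contributions gives O(n).

Answer: O(n)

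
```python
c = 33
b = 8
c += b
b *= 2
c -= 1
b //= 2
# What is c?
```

Trace:
`c = 33` → c = 33
`b = 8` → b = 8
`c += b` → c = 41
`b *= 2` → b = 16
`c -= 1` → c = 40
`b //= 2` → b = 8
So c = 40

Answer: 40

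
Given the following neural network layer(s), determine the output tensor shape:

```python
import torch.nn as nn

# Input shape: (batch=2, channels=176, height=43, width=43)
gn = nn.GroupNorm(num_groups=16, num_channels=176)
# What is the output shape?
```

Input: (2, 176, 43, 43) -> Output: (2, 176, 43, 43)

Answer: (2, 176, 43, 43)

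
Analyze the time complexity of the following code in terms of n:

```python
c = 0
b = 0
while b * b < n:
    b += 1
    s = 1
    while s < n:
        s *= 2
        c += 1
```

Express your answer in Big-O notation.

Each loop level contributes: √n × log n. Multiplying the contributions gives O(√n log n).

Answer: O(√n log n)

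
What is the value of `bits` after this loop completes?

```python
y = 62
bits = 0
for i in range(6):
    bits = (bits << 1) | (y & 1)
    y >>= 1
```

Reverse lowest 6 bits of 62
`bits` takes the values: 0 → 1 → 3 → 7 → 15 → 31

Answer: 31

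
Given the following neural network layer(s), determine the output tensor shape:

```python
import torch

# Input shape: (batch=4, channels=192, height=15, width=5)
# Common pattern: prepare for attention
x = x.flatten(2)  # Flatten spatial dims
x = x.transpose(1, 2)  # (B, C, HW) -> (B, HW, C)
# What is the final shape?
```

Input: (4, 192, 15, 5) -> after flatten(2): (4, 192, 75) -> Output: (4, 75, 192)

Answer: (4, 75, 192)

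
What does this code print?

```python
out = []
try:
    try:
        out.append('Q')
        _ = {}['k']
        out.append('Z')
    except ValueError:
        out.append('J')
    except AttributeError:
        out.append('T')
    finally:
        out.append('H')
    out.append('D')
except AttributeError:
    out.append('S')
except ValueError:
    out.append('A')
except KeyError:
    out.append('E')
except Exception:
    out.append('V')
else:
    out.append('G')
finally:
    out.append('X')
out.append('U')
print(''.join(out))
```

Execution trace: 'Q' (inner try body) → 'H' (inner finally) → 'E' (except KeyError) → 'X' (finally) → 'U' (after the try/except). Output: QHEXU

Answer: QHEXU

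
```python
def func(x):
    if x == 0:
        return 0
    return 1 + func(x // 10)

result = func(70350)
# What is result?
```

Count of digits of 70350: 5

Answer: 5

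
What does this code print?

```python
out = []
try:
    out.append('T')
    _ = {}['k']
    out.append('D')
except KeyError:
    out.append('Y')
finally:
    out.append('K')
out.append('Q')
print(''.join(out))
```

Execution trace: 'T' (try body) → 'Y' (except KeyError) → 'K' (finally) → 'Q' (after the try/except). Output: TYKQ

Answer: TYKQ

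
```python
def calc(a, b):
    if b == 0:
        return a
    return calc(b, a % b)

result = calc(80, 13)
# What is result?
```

calc(80, 13) -> calc(13, 2) -> calc(2, 1) -> calc(1, 0) -> 1

Answer: 1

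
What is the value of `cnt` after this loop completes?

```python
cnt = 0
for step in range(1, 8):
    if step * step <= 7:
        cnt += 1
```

Count numbers where step² ≤ 7
`cnt` takes the values: 0 → 1 → 2

Answer: 2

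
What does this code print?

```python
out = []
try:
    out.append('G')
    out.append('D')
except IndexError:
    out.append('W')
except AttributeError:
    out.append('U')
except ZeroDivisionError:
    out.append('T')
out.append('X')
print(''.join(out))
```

Execution trace: 'G' (try body) → 'D' (try body, no exception) → 'X' (after the try/except). Output: GDX

Answer: GDX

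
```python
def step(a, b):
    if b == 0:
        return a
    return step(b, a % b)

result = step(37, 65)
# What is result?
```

step(37, 65) -> step(65, 37) -> step(37, 28) -> step(28, 9) -> step(9, 1) -> step(1, 0) -> 1

Answer: 1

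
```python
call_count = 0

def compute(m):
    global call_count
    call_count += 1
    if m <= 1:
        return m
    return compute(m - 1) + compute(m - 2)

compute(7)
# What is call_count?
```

Calls(m) = 1 + Calls(m-1) + Calls(m-2); Calls(0)=Calls(1)=1. For m=7 this gives 41.

Answer: 41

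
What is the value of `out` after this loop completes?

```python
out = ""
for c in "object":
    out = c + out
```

Reverse 'object'
`out` takes the values: "" → "o" → "bo" → "jbo" → "ejbo" → "cejbo" → "tcejbo"

Answer: "tcejbo"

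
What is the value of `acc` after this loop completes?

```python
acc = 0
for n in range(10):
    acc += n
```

Sum of 0 to 9 = 45
`acc` takes the values: 0 → 1 → 3 → 6 → 10 → 15 → 21 → 28 → 36 → 45

Answer: 45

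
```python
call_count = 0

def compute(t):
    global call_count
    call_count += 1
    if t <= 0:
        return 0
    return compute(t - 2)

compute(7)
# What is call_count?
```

Linear recursion stepping by 2: 5 calls from t=7 down to ≤0.

Answer: 5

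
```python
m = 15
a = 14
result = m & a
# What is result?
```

Trace:
`m = 15` → m = 15
`a = 14` → a = 14
`result = m & a` → result = 14
So result = 14

Answer: 14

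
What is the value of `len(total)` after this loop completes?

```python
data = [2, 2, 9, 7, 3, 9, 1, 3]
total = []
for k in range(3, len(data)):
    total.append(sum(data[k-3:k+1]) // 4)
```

Number of 4-element averages
`total` takes the values: [] → [5] → [5, 5] → [5, 5, 7] → [5, 5, 7, 5] → [5, 5, 7, 5, 4]
So `len(total)` = 5

Answer: 5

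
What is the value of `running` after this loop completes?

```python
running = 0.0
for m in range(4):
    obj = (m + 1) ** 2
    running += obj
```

Sum of squared losses 1² + 2² + ... + 4²
`running` takes the values: 0.0 → 1.0 → 5.0 → 14.0 → 30.0

Answer: 30.0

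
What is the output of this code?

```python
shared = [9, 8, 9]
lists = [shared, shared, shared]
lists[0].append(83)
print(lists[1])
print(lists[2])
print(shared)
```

Key concept: list of same reference.
Step by step:
`shared = [9, 8, 9]` → shared = [9, 8, 9]
`lists = [shared, shared, shared]` → lists = [[9, 8, 9], [9, 8, 9], [9, 8, 9]]
`lists[0].append(83)` → shared = [9, 8, 9, 83]; lists = [[9, 8, 9, 83], [9, 8, 9, 83], [9, 8, 9, 83]]
`print(lists[1])` → prints [9, 8, 9, 83]
`print(lists[2])` → prints [9, 8, 9, 83]
`print(shared)` → prints [9, 8, 9, 83]

Answer:
[9, 8, 9, 83]
[9, 8, 9, 83]
[9, 8, 9, 83]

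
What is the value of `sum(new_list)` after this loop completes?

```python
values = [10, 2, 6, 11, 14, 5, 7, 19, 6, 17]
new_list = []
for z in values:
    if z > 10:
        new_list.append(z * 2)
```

Sum of doubled values > 10
`new_list` takes the values: [] → [22] → [22, 28] → [22, 28, 38] → [22, 28, 38, 34]
So `sum(new_list)` = 122

Answer: 122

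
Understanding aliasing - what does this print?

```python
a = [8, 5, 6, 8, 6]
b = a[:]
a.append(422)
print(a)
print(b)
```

Key concept: slice [:] creates copy.
Step by step:
`a = [8, 5, 6, 8, 6]` → a = [8, 5, 6, 8, 6]
`b = a[:]` → b = [8, 5, 6, 8, 6]
`a.append(422)` → a = [8, 5, 6, 8, 6, 422]
`print(a)` → prints [8, 5, 6, 8, 6, 422]
`print(b)` → prints [8, 5, 6, 8, 6]

Answer:
[8, 5, 6, 8, 6, 422]
[8, 5, 6, 8, 6]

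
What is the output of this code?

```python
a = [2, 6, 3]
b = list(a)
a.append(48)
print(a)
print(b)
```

Key concept: list() constructor creates copy.
Step by step:
`a = [2, 6, 3]` → a = [2, 6, 3]
`b = list(a)` → b = [2, 6, 3]
`a.append(48)` → a = [2, 6, 3, 48]
`print(a)` → prints [2, 6, 3, 48]
`print(b)` → prints [2, 6, 3]

Answer:
[2, 6, 3, 48]
[2, 6, 3]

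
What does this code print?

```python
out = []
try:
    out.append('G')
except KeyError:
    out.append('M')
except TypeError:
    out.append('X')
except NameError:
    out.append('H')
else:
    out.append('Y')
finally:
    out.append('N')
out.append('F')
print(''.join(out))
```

Execution trace: 'G' (try body, no exception) → 'Y' (else) → 'N' (finally) → 'F' (after the try/except). Output: GYNF

Answer: GYNF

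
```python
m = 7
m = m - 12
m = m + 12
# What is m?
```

Trace:
`m = 7` → m = 7
`m = m - 12` → m = -5
`m = m + 12` → m = 7
So m = 7

Answer: 7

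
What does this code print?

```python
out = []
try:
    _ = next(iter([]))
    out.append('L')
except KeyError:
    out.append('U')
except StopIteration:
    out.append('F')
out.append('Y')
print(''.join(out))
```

Execution trace: 'F' (except StopIteration) → 'Y' (after the try/except). Output: FY

Answer: FY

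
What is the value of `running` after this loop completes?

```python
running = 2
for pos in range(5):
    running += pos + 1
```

Start at 2, add 1 to 5 = 17
`running` takes the values: 2 → 3 → 5 → 8 → 12 → 17

Answer: 17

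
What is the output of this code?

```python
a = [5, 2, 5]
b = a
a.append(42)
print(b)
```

Key concept: basic list aliasing.
Step by step:
`a = [5, 2, 5]` → a = [5, 2, 5]
`b = a` → b = [5, 2, 5] (same object as a)
`a.append(42)` → a = [5, 2, 5, 42] (same object as b); b = [5, 2, 5, 42] (same object as a)
`print(b)` → prints [5, 2, 5, 42]

Answer: [5, 2, 5, 42]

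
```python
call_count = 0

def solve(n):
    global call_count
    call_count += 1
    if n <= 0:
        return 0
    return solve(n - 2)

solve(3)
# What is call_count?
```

Linear recursion stepping by 2: 3 calls from n=3 down to ≤0.

Answer: 3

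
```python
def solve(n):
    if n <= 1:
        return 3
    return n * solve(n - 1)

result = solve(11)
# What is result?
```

solve(11) = 11 * 10 * 9 * 8 * 7 * 6 * 5 * 4 * 3 * 2 * 3 = 119750400

Answer: 119750400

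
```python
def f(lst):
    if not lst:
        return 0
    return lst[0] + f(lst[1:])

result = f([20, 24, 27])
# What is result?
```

20 + 24 + 27 + 0 = 71

Answer: 71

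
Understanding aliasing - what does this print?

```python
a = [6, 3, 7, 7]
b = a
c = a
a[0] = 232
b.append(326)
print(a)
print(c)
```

Key concept: multiple aliases.
Step by step:
`a = [6, 3, 7, 7]` → a = [6, 3, 7, 7]
`b = a` → b = [6, 3, 7, 7] (same object as a)
`c = a` → c = [6, 3, 7, 7] (same object as a, b)
`a[0] = 232` → a = [232, 3, 7, 7] (same object as b, c); b = [232, 3, 7, 7] (same object as a, c); c = [232, 3, 7, 7] (same object as a, b)
`b.append(326)` → a = [232, 3, 7, 7, 326] (same object as b, c); b = [232, 3, 7, 7, 326] (same object as a, c); c = [232, 3, 7, 7, 326] (same object as a, b)
`print(a)` → prints [232, 3, 7, 7, 326]
`print(c)` → prints [232, 3, 7, 7, 326]

Answer:
[232, 3, 7, 7, 326]
[232, 3, 7, 7, 326]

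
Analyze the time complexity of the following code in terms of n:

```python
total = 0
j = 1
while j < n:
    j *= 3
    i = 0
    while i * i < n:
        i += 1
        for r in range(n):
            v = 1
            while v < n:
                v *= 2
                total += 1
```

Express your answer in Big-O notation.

Each loop level contributes: log n × √n × n × log n. Multiplying the contributions gives O(n√n log² n).

Answer: O(n√n log² n)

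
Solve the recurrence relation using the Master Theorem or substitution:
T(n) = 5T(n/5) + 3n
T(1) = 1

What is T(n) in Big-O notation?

By Master Theorem: a=5, b=5, f(n)=3n. Since log_5(5) = 1 and f(n) = Θ(n^1), Case 2 applies. T(n) = O(n log n).

Answer: O(n log n)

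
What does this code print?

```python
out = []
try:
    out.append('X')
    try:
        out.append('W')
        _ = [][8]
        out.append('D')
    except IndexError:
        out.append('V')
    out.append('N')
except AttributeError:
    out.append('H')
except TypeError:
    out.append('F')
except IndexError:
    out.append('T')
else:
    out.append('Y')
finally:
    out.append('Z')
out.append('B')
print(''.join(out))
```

Execution trace: 'X' (try body) → 'W' (inner try body) → 'V' (inner except IndexError) → 'N' (try body, no exception) → 'Y' (else) → 'Z' (finally) → 'B' (after the try/except). Output: XWVNYZB

Answer: XWVNYZB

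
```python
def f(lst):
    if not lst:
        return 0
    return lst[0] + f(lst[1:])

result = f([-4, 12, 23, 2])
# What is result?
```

(-4) + 12 + 23 + 2 + 0 = 33

Answer: 33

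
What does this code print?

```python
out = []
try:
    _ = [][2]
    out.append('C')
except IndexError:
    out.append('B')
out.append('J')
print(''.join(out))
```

Execution trace: 'B' (except IndexError) → 'J' (after the try/except). Output: BJ

Answer: BJ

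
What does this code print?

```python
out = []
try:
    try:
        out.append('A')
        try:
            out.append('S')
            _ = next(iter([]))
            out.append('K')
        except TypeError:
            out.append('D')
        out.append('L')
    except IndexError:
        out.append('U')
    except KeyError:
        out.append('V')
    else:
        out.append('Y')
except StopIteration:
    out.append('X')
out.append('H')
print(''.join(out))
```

Execution trace: 'A' (try body) → 'S' (inner try body) → 'X' (outer except StopIteration) → 'H' (after the try/except). Output: ASXH

Answer: ASXH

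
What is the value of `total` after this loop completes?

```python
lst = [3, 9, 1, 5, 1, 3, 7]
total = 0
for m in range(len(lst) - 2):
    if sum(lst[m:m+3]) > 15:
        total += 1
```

Count windows with sum > 15
`total` takes the values: 0

Answer: 0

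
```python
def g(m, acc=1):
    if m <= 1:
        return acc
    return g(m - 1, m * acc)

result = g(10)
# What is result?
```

Accumulator trace (n, acc): (10, 1) -> (9, 10) -> (8, 90) -> (7, 720) -> (6, 5040) -> (5, 30240) -> (4, 151200) -> (3, 604800) -> (2, 1814400) -> (1, 3628800) -> return 3628800

Answer: 3628800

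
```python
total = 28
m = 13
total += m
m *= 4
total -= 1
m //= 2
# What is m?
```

Trace:
`total = 28` → total = 28
`m = 13` → m = 13
`total += m` → total = 41
`m *= 4` → m = 52
`total -= 1` → total = 40
`m //= 2` → m = 26
So m = 26

Answer: 26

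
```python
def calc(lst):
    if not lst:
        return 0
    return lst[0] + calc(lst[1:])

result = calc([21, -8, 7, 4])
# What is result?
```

21 + (-8) + 7 + 4 + 0 = 24

Answer: 24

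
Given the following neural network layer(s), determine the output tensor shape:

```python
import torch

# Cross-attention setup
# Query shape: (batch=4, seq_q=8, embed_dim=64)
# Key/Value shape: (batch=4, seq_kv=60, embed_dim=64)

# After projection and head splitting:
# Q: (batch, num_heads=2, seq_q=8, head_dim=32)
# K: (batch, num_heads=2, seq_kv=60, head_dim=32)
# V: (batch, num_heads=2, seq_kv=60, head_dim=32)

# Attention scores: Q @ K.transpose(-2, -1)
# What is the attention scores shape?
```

Input: (4, 8, 64) -> Output: (4, 2, 8, 60)

Answer: (4, 2, 8, 60)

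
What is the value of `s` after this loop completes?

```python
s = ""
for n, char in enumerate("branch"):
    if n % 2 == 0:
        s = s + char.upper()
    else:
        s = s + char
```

Uppercase even positions in 'branch'
`s` takes the values: "" → "B" → "Br" → "BrA" → "BrAn" → "BrAnC" → "BrAnCh"

Answer: "BrAnCh"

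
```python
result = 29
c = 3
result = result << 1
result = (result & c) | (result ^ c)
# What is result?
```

Trace:
`result = 29` → result = 29
`c = 3` → c = 3
`result = result << 1` → result = 58
`result = (result & c) | (result ^ c)` → result = 59
So result = 59

Answer: 59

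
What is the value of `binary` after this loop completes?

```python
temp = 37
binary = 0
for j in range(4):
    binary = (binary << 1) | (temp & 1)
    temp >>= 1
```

Reverse lowest 4 bits of 37
`binary` takes the values: 0 → 1 → 2 → 5 → 10

Answer: 10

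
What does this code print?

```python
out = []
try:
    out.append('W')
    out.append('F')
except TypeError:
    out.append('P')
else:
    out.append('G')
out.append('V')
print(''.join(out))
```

Execution trace: 'W' (try body) → 'F' (try body, no exception) → 'G' (else) → 'V' (after the try/except). Output: WFGV

Answer: WFGV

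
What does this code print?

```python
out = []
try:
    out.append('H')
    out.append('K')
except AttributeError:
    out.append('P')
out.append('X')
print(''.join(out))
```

Execution trace: 'H' (try body) → 'K' (try body, no exception) → 'X' (after the try/except). Output: HKX

Answer: HKX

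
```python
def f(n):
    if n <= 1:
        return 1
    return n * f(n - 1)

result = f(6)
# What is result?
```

f(6) = 6 * 5 * 4 * 3 * 2 * 1 = 720

Answer: 720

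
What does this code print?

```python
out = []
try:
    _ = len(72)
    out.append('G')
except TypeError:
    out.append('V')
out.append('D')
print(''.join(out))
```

Execution trace: 'V' (except TypeError) → 'D' (after the try/except). Output: VD

Answer: VD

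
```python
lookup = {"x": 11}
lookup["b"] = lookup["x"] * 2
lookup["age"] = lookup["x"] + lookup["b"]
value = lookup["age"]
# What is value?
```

Trace:
`lookup = {"x": 11}` → lookup = {'x': 11}
`lookup["b"] = lookup["x"] * 2` → lookup = {'x': 11, 'b': 22}
`lookup["age"] = lookup["x"] + lookup["b"]` → lookup = {'x': 11, 'b': 22, 'age': 33}
`value = lookup["age"]` → value = 33
So value = 33

Answer: 33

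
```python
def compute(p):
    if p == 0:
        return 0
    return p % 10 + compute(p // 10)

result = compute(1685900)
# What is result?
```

Sum of digits of 1685900: 0 + 0 + 9 + 5 + 8 + 6 + 1 = 29

Answer: 29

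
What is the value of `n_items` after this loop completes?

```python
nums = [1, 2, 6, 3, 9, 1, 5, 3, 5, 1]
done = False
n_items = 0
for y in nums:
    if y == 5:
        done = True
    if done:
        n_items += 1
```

Count elements after first 5 in [1, 2, 6, 3, 9, 1, 5, 3, 5, 1]
`n_items` takes the values: 0 → 1 → 2 → 3 → 4

Answer: 4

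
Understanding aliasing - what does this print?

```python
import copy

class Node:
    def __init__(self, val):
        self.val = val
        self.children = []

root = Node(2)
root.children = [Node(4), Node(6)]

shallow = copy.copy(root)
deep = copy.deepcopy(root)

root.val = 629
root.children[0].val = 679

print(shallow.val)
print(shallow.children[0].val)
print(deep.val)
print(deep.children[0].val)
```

Key concept: deep copy with custom objects.
Step by step:
`root = Node(2)` → root = Node(val=2, children=[])
`root.children = [Node(4), Node(6)]` → root = Node(val=2, children=[Node(val=4, children=[]), Node(val=6, children=[])])
`shallow = copy.copy(root)` → shallow = Node(val=2, children=[Node(val=4, children=[]), Node(val=6, children=[])])
`deep = copy.deepcopy(root)` → deep = Node(val=2, children=[Node(val=4, children=[]), Node(val=6, children=[])])
`root.val = 629` → root = Node(val=629, children=[Node(val=4, children=[]), Node(val=6, children=[])])
`root.children[0].val = 679` → root = Node(val=629, children=[Node(val=679, children=[]), Node(val=6, children=[])]); shallow = Node(val=2, children=[Node(val=679, children=[]), Node(val=6, children=[])])
`print(shallow.val)` → prints 2
`print(shallow.children[0].val)` → prints 679
`print(deep.val)` → prints 2
`print(deep.children[0].val)` → prints 4

Answer:
2
679
2
4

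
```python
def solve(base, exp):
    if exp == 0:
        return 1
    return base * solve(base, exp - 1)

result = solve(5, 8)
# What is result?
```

solve(5, 8) = 5 * 5 * 5 * 5 * 5 * 5 * 5 * 5 = 390625

Answer: 390625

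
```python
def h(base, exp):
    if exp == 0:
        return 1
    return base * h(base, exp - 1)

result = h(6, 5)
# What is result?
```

h(6, 5) = 6 * 6 * 6 * 6 * 6 = 7776

Answer: 7776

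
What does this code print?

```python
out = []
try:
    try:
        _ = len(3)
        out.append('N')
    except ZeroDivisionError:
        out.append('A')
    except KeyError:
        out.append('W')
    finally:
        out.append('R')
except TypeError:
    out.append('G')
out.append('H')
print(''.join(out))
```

Execution trace: 'R' (finally) → 'G' (outer except TypeError) → 'H' (after the try/except). Output: RGH

Answer: RGH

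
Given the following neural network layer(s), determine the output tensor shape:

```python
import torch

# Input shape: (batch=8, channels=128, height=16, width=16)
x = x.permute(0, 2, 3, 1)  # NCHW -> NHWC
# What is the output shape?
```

Input: (8, 128, 16, 16) -> Output: (8, 16, 16, 128)

Answer: (8, 16, 16, 128)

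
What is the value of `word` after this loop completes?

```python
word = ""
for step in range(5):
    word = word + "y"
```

Repeat 'y' 5 times
`word` takes the values: "" → "y" → "yy" → "yyy" → "yyyy" → "yyyyy"

Answer: "yyyyy"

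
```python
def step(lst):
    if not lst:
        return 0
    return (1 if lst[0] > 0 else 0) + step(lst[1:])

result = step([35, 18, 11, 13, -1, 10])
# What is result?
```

Count of positive elements in [35, 18, 11, 13, -1, 10] = 5

Answer: 5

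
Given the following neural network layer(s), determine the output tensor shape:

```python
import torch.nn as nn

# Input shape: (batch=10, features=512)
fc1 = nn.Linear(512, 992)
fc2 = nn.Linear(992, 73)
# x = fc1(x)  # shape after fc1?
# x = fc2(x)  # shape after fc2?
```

Input: (10, 512) -> after fc1: (10, 992) -> Output: (10, 73)

Answer: (10, 73)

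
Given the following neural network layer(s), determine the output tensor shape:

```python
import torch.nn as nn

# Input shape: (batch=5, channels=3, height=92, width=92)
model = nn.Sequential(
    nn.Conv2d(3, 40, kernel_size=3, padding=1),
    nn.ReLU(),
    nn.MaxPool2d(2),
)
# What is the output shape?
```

Input: (5, 3, 92, 92) -> after Conv2d: (5, 40, 92, 92) -> after ReLU: (5, 40, 92, 92) -> Output: (5, 40, 46, 46)

Answer: (5, 40, 46, 46)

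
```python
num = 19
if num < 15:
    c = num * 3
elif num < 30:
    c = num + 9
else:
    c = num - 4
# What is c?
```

Trace:
`num = 19` → num = 19
`if num < 15: ...` → num < 15 is False, num < 30 is True → c = 28
So c = 28

Answer: 28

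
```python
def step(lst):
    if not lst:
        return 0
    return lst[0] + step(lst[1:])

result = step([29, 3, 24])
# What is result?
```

29 + 3 + 24 + 0 = 56

Answer: 56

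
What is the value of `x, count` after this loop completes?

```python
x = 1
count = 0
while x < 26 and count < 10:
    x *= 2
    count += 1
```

Double until >= 26 or 10 iterations
`x, count` takes the values: (1, 0) → (2, 0) → (2, 1) → (4, 1) → (4, 2) → (8, 2) → (8, 3) → (16, 3) → (16, 4) → (32, 4) → (32, 5)

Answer: 32, 5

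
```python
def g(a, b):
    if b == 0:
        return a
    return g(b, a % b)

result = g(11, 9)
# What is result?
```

g(11, 9) -> g(9, 2) -> g(2, 1) -> g(1, 0) -> 1

Answer: 1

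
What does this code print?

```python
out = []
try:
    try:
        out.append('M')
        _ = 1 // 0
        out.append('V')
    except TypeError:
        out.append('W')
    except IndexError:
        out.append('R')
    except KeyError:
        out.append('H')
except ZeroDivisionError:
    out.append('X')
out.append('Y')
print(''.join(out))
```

Execution trace: 'M' (try body) → 'X' (outer except ZeroDivisionError) → 'Y' (after the try/except). Output: MXY

Answer: MXY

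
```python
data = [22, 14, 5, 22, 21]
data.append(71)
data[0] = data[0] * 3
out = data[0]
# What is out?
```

Trace:
`data = [22, 14, 5, 22, 21]` → data = [22, 14, 5, 22, 21]
`data.append(71)` → data = [22, 14, 5, 22, 21, 71]
`data[0] = data[0] * 3` → data = [66, 14, 5, 22, 21, 71]
`out = data[0]` → out = 66
So out = 66

Answer: 66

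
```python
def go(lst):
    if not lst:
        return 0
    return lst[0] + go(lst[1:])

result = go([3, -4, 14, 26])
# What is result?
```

3 + (-4) + 14 + 26 + 0 = 39

Answer: 39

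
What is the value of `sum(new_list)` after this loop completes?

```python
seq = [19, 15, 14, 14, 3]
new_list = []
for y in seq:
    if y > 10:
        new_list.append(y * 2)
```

Sum of doubled values > 10
`new_list` takes the values: [] → [38] → [38, 30] → [38, 30, 28] → [38, 30, 28, 28]
So `sum(new_list)` = 124

Answer: 124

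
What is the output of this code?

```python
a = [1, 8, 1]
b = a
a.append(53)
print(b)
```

Key concept: basic list aliasing.
Step by step:
`a = [1, 8, 1]` → a = [1, 8, 1]
`b = a` → b = [1, 8, 1] (same object as a)
`a.append(53)` → a = [1, 8, 1, 53] (same object as b); b = [1, 8, 1, 53] (same object as a)
`print(b)` → prints [1, 8, 1, 53]

Answer: [1, 8, 1, 53]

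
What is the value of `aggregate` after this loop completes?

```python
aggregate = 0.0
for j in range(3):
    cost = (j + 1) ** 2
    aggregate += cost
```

Sum of squared losses 1² + 2² + ... + 3²
`aggregate` takes the values: 0.0 → 1.0 → 5.0 → 14.0

Answer: 14.0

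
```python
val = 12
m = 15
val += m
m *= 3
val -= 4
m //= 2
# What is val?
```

Trace:
`val = 12` → val = 12
`m = 15` → m = 15
`val += m` → val = 27
`m *= 3` → m = 45
`val -= 4` → val = 23
`m //= 2` → m = 22
So val = 23

Answer: 23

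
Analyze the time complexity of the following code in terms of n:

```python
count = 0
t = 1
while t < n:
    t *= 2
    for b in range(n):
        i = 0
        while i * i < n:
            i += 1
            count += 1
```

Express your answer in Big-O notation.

Each loop level contributes: log n × n × √n. Multiplying the contributions gives O(n√n log n).

Answer: O(n√n log n)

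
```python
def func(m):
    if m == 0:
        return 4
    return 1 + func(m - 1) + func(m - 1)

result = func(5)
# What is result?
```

func(m) = 1 + 2·func(m-1), func(0)=4. Closed form: (4+1)·2^5 - 1 = 159.

Answer: 159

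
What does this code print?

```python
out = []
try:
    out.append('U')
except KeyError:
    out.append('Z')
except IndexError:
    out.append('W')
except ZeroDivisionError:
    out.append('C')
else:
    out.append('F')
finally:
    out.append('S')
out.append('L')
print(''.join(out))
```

Execution trace: 'U' (try body, no exception) → 'F' (else) → 'S' (finally) → 'L' (after the try/except). Output: UFSL

Answer: UFSL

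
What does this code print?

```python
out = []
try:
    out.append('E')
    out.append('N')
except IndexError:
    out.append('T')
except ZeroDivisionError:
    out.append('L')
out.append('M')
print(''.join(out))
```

Execution trace: 'E' (try body) → 'N' (try body, no exception) → 'M' (after the try/except). Output: ENM

Answer: ENM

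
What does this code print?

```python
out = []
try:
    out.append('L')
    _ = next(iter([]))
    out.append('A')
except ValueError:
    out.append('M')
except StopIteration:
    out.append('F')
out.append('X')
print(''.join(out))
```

Execution trace: 'L' (try body) → 'F' (except StopIteration) → 'X' (after the try/except). Output: LFX

Answer: LFX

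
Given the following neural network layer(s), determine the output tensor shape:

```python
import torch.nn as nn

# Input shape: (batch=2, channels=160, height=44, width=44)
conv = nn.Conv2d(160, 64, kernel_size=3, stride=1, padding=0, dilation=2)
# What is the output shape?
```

Input: (2, 160, 44, 44) -> Output: (2, 64, 40, 40)

Answer: (2, 64, 40, 40)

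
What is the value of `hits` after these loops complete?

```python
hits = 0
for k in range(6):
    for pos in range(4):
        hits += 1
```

6 * 4 = 24
`hits` takes the values: 0 → 1 → 2 → 3 → 4 → 5 → 6 → 7 → 8 → 9 → 10 → 11 → 12 → 13 → 14 → 15 → 16 → 17 → 18 → 19 → 20 → 21 → 22 → 23 → 24

Answer: 24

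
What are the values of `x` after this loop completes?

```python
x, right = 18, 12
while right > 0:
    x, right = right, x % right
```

GCD of 18 and 12
`x` takes the values: 18 → 12 → 6

Answer: 6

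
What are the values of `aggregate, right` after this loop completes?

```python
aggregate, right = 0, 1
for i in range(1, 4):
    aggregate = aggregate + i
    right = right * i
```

Sum and factorial of 1 to 3
`aggregate, right` takes the values: (0, 1) → (1, 1) → (3, 1) → (3, 2) → (6, 2) → (6, 6)

Answer: 6, 6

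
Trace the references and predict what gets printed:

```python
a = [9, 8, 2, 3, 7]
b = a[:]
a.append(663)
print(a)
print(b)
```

Key concept: slice [:] creates copy.
Step by step:
`a = [9, 8, 2, 3, 7]` → a = [9, 8, 2, 3, 7]
`b = a[:]` → b = [9, 8, 2, 3, 7]
`a.append(663)` → a = [9, 8, 2, 3, 7, 663]
`print(a)` → prints [9, 8, 2, 3, 7, 663]
`print(b)` → prints [9, 8, 2, 3, 7]

Answer:
[9, 8, 2, 3, 7, 663]
[9, 8, 2, 3, 7]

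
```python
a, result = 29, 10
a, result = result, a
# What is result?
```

Trace:
`a, result = 29, 10` → a = 29; result = 10
`a, result = result, a` → a = 10; result = 29
So result = 29

Answer: 29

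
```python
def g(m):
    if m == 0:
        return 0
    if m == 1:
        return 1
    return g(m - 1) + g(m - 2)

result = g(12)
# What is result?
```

Build up from base cases: g(0)=0, g(1)=1, g(2)=1, g(3)=2, g(4)=3, g(5)=5, g(6)=8, ..., g(12)=144

Answer: 144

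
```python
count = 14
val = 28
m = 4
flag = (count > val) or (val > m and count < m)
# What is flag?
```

Trace:
`count = 14` → count = 14
`val = 28` → val = 28
`m = 4` → m = 4
`flag = (count > val) or (val > m and count < m)` → flag = False
So flag = False

Answer: False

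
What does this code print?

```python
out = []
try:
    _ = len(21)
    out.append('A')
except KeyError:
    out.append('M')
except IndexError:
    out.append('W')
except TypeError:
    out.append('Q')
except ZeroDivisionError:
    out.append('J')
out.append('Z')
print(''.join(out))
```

Execution trace: 'Q' (except TypeError) → 'Z' (after the try/except). Output: QZ

Answer: QZ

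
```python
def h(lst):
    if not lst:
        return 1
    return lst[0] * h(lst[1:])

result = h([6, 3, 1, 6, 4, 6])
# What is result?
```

Product over [6, 3, 1, 6, 4, 6] = 6 * 3 * 1 * 6 * 4 * 6 = 2592

Answer: 2592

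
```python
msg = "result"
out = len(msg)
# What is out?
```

Trace:
`msg = "result"` → msg = 'result'
`out = len(msg)` → out = 6
So out = 6

Answer: 6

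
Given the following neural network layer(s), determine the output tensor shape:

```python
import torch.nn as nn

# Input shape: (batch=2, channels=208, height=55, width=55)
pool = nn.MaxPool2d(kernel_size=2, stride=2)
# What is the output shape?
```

Input: (2, 208, 55, 55) -> Output: (2, 208, 27, 27)

Answer: (2, 208, 27, 27)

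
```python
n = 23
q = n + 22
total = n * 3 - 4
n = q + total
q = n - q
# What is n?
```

Trace:
`n = 23` → n = 23
`q = n + 22` → q = 45
`total = n * 3 - 4` → total = 65
`n = q + total` → n = 110
`q = n - q` → q = 65
So n = 110

Answer: 110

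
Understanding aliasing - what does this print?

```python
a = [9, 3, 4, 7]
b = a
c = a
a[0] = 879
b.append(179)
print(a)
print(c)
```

Key concept: multiple aliases.
Step by step:
`a = [9, 3, 4, 7]` → a = [9, 3, 4, 7]
`b = a` → b = [9, 3, 4, 7] (same object as a)
`c = a` → c = [9, 3, 4, 7] (same object as a, b)
`a[0] = 879` → a = [879, 3, 4, 7] (same object as b, c); b = [879, 3, 4, 7] (same object as a, c); c = [879, 3, 4, 7] (same object as a, b)
`b.append(179)` → a = [879, 3, 4, 7, 179] (same object as b, c); b = [879, 3, 4, 7, 179] (same object as a, c); c = [879, 3, 4, 7, 179] (same object as a, b)
`print(a)` → prints [879, 3, 4, 7, 179]
`print(c)` → prints [879, 3, 4, 7, 179]

Answer:
[879, 3, 4, 7, 179]
[879, 3, 4, 7, 179]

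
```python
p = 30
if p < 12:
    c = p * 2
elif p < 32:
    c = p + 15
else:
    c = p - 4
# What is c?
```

Trace:
`p = 30` → p = 30
`if p < 12: ...` → p < 12 is False, p < 32 is True → c = 45
So c = 45

Answer: 45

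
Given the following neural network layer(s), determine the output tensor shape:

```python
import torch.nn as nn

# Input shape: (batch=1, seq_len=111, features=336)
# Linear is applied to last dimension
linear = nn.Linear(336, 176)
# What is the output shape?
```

Input: (1, 111, 336) -> Output: (1, 111, 176)

Answer: (1, 111, 176)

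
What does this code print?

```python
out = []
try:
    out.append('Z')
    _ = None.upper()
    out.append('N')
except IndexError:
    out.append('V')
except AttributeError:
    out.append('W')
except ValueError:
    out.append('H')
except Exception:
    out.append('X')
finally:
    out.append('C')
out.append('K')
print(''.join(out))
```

Execution trace: 'Z' (try body) → 'W' (except AttributeError) → 'C' (finally) → 'K' (after the try/except). Output: ZWCK

Answer: ZWCK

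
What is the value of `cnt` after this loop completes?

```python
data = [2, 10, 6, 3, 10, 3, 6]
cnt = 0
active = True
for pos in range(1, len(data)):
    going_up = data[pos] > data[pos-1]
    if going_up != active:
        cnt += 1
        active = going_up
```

Count direction changes in [2, 10, 6, 3, 10, 3, 6]
`cnt` takes the values: 0 → 1 → 2 → 3 → 4

Answer: 4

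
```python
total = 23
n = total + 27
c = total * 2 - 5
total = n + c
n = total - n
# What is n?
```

Trace:
`total = 23` → total = 23
`n = total + 27` → n = 50
`c = total * 2 - 5` → c = 41
`total = n + c` → total = 91
`n = total - n` → n = 41
So n = 41

Answer: 41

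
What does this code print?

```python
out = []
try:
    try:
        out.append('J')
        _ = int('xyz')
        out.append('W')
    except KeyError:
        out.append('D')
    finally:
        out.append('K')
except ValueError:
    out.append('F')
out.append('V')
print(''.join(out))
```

Execution trace: 'J' (inner try body) → 'K' (inner finally) → 'F' (outer except ValueError) → 'V' (after the try/except). Output: JKFV

Answer: JKFV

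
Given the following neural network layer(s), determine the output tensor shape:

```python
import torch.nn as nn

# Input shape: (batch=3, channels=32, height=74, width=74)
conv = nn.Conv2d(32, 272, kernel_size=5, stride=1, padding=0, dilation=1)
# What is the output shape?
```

Input: (3, 32, 74, 74) -> Output: (3, 272, 70, 70)

Answer: (3, 272, 70, 70)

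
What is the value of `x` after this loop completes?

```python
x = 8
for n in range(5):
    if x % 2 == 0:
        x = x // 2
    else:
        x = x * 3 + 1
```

Collatz-style transformation from 8
`x` takes the values: 8 → 4 → 2 → 1 → 4 → 2

Answer: 2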